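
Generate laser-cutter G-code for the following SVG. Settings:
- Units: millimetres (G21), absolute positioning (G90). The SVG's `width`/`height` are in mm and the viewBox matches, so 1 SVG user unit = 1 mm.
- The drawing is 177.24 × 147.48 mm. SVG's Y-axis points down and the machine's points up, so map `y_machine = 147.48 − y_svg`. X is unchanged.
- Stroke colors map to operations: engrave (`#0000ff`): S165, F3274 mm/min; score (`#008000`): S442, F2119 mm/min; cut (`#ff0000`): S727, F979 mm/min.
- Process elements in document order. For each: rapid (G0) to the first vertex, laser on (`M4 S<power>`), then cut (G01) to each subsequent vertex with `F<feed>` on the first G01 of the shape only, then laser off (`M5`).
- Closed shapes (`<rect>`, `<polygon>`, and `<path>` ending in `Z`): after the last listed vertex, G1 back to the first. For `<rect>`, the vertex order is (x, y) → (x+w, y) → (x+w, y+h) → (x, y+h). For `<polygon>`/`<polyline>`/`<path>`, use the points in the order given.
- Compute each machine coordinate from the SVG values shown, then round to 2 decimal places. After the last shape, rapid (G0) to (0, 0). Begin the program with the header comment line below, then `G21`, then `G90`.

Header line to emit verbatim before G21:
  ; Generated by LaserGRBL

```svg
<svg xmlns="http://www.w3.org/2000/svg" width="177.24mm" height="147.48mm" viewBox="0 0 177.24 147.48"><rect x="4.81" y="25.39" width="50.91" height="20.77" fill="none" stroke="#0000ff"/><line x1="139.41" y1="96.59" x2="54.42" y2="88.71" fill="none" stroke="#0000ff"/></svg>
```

; Generated by LaserGRBL
G21
G90
G0 X4.81 Y122.09
M4 S165
G01 X55.72 Y122.09 F3274
G01 X55.72 Y101.32
G01 X4.81 Y101.32
G01 X4.81 Y122.09
M5
G0 X139.41 Y50.89
M4 S165
G01 X54.42 Y58.77 F3274
M5
G0 X0.00 Y0.00

1 u = 1 mm; y_m = 147.48 − y.

[1] `<rect>` rectangle, #0000ff→engrave S165 F3274: (4.81,122.09) → (55.72,122.09) → (55.72,101.32) → (4.81,101.32) → (4.81,122.09) (closed)

[2] `<line>` line segment, #0000ff→engrave S165 F3274: (139.41,50.89) → (54.42,58.77)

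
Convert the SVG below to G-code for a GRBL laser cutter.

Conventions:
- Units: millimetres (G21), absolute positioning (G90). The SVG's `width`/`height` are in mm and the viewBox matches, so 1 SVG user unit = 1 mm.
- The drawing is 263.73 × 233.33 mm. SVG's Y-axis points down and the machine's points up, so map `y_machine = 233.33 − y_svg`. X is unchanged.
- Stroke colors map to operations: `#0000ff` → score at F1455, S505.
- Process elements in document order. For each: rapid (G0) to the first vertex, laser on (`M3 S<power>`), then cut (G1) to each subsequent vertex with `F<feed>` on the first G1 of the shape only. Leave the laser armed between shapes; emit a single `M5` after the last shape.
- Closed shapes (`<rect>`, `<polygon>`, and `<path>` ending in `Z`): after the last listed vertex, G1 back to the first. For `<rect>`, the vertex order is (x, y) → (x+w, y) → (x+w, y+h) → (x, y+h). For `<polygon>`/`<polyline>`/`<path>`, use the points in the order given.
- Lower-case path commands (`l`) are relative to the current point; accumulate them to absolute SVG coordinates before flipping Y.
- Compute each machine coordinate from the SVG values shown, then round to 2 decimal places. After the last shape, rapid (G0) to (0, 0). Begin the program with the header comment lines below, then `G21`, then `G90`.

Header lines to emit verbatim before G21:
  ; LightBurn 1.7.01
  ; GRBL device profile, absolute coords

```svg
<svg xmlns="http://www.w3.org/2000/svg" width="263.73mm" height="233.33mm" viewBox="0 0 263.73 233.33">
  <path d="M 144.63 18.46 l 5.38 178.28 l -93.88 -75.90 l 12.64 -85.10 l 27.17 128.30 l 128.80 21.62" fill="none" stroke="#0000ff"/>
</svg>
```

; LightBurn 1.7.01
; GRBL device profile, absolute coords
G21
G90
G0 X144.63 Y214.87
M3 S505
G1 X150.01 Y36.59 F1455
G1 X56.13 Y112.49
G1 X68.77 Y197.59
G1 X95.94 Y69.29
G1 X224.74 Y47.67
M5
G0 X0.00 Y0.00

viewBox `0 0 263.73 233.33` with mm width/height → 1 unit = 1 mm. Flip: y_m = 233.33 − y_svg.

**Shape 1** — `<path>` open polyline, stroke `#0000ff` → score (S505, F1455). Machine vertices: (144.63,214.87) → (150.01,36.59) → (56.13,112.49) → (68.77,197.59) → (95.94,69.29) → (224.74,47.67). Open path.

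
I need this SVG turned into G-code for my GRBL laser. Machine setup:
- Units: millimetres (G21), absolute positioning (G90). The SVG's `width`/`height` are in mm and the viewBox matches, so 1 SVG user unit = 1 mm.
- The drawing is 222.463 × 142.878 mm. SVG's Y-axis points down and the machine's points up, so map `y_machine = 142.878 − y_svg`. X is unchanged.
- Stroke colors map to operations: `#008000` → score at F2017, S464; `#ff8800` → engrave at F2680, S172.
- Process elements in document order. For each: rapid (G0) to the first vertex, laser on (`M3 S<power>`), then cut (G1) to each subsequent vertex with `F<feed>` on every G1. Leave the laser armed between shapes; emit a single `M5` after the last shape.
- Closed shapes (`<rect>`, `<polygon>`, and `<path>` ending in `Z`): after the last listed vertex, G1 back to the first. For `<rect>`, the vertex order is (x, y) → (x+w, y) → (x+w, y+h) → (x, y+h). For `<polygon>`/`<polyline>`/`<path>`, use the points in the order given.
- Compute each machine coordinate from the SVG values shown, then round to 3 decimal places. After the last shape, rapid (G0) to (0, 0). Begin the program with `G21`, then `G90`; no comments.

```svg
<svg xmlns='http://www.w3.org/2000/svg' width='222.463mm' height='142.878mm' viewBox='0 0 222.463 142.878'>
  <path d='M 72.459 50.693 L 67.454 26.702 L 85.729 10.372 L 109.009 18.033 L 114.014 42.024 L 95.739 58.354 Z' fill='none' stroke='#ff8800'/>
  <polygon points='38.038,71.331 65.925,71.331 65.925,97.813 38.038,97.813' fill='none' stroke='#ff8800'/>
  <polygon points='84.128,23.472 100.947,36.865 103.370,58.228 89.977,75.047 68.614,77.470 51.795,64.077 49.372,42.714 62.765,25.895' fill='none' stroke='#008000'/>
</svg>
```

1 u = 1 mm; y_m = 142.878 − y.

[1] `<path>` regular polygon, #ff8800→engrave S172 F2680: (72.459,92.185) → (67.454,116.176) → (85.729,132.506) → (109.009,124.845) → (114.014,100.854) → (95.739,84.524) → (72.459,92.185) (closed)

[2] `<polygon>` rectangle, #ff8800→engrave S172 F2680: (38.038,71.547) → (65.925,71.547) → (65.925,45.065) → (38.038,45.065) → (38.038,71.547) (closed)

[3] `<polygon>` regular polygon, #008000→score S464 F2017: (84.128,119.406) → (100.947,106.013) → (103.370,84.650) → (89.977,67.831) → (68.614,65.408) → (51.795,78.801) → (49.372,100.164) → (62.765,116.983) → (84.128,119.406) (closed)

G21
G90
G0 X72.459 Y92.185
M3 S172
G1 X67.454 Y116.176 F2680
G1 X85.729 Y132.506 F2680
G1 X109.009 Y124.845 F2680
G1 X114.014 Y100.854 F2680
G1 X95.739 Y84.524 F2680
G1 X72.459 Y92.185 F2680
G0 X38.038 Y71.547
M3 S172
G1 X65.925 Y71.547 F2680
G1 X65.925 Y45.065 F2680
G1 X38.038 Y45.065 F2680
G1 X38.038 Y71.547 F2680
G0 X84.128 Y119.406
M3 S464
G1 X100.947 Y106.013 F2017
G1 X103.370 Y84.650 F2017
G1 X89.977 Y67.831 F2017
G1 X68.614 Y65.408 F2017
G1 X51.795 Y78.801 F2017
G1 X49.372 Y100.164 F2017
G1 X62.765 Y116.983 F2017
G1 X84.128 Y119.406 F2017
M5
G0 X0.000 Y0.000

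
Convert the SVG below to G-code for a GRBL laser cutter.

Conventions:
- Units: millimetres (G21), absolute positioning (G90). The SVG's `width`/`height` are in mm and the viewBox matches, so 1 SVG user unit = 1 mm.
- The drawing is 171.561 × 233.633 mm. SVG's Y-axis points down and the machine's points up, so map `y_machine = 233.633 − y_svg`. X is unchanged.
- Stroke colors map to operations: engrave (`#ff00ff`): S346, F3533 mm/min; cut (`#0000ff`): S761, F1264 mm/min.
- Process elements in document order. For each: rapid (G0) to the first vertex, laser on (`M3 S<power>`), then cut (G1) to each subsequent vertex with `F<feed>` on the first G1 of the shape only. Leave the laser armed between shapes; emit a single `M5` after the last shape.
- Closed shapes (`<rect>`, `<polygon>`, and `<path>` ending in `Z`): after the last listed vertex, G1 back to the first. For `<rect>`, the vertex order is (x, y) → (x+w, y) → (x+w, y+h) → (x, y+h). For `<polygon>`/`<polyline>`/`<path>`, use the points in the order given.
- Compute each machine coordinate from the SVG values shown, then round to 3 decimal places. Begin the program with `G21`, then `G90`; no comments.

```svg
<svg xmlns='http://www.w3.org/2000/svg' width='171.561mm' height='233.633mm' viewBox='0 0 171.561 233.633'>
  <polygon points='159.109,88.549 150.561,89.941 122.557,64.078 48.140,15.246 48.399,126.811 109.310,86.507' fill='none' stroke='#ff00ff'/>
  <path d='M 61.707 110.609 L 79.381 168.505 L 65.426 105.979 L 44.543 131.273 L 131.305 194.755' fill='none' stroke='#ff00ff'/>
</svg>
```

G21
G90
G0 X159.109 Y145.084
M3 S346
G1 X150.561 Y143.692 F3533
G1 X122.557 Y169.555
G1 X48.140 Y218.387
G1 X48.399 Y106.822
G1 X109.310 Y147.126
G1 X159.109 Y145.084
G0 X61.707 Y123.024
M3 S346
G1 X79.381 Y65.128 F3533
G1 X65.426 Y127.654
G1 X44.543 Y102.360
G1 X131.305 Y38.878
M5

1 u = 1 mm; y_m = 233.633 − y.

[1] `<polygon>` closed polygon, #ff00ff→engrave S346 F3533: (159.109,145.084) → (150.561,143.692) → (122.557,169.555) → (48.140,218.387) → (48.399,106.822) → (109.310,147.126) → (159.109,145.084) (closed)

[2] `<path>` open polyline, #ff00ff→engrave S346 F3533: (61.707,123.024) → (79.381,65.128) → (65.426,127.654) → (44.543,102.360) → (131.305,38.878)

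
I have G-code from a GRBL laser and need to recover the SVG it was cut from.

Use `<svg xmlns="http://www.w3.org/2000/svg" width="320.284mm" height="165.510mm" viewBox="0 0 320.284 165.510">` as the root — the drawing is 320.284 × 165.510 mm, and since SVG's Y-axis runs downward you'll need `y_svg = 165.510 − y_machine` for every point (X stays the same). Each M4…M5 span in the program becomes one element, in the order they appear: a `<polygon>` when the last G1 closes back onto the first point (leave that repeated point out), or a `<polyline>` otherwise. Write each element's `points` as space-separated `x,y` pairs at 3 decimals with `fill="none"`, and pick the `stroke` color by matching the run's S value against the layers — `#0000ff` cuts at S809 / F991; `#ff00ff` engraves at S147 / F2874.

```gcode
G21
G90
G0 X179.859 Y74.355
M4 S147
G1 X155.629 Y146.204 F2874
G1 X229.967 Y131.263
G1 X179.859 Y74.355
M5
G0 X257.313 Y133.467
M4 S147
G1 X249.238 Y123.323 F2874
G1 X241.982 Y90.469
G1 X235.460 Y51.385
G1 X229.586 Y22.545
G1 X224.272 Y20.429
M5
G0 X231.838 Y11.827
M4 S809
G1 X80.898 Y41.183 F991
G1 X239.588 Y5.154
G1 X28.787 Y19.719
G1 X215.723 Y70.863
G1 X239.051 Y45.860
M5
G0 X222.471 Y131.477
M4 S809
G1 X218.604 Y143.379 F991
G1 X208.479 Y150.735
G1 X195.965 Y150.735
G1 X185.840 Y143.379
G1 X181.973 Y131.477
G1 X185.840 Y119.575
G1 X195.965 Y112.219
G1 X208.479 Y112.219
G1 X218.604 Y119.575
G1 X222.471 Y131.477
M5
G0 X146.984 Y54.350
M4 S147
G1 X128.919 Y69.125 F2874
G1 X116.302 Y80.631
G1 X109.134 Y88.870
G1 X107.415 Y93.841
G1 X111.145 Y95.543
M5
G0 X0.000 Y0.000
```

y_svg = 165.510 − y_m.

[1] S147→`#ff00ff` (engrave); closed run; points: 179.859,91.155 155.629,19.306 229.967,34.247

[2] S147→`#ff00ff` (engrave); open run; points: 257.313,32.043 249.238,42.187 241.982,75.041 235.460,114.125 229.586,142.965 224.272,145.081

[3] S809→`#0000ff` (cut); open run; points: 231.838,153.683 80.898,124.327 239.588,160.356 28.787,145.791 215.723,94.647 239.051,119.650

[4] S809→`#0000ff` (cut); closed run; points: 222.471,34.033 218.604,22.131 208.479,14.775 195.965,14.775 185.840,22.131 181.973,34.033 185.840,45.935 195.965,53.291 208.479,53.291 218.604,45.935

[5] S147→`#ff00ff` (engrave); open run; points: 146.984,111.160 128.919,96.385 116.302,84.879 109.134,76.640 107.415,71.669 111.145,69.967

<svg xmlns="http://www.w3.org/2000/svg" width="320.284mm" height="165.510mm" viewBox="0 0 320.284 165.510">
  <polygon points="179.859,91.155 155.629,19.306 229.967,34.247" fill="none" stroke="#ff00ff"/>
  <polyline points="257.313,32.043 249.238,42.187 241.982,75.041 235.460,114.125 229.586,142.965 224.272,145.081" fill="none" stroke="#ff00ff"/>
  <polyline points="231.838,153.683 80.898,124.327 239.588,160.356 28.787,145.791 215.723,94.647 239.051,119.650" fill="none" stroke="#0000ff"/>
  <polygon points="222.471,34.033 218.604,22.131 208.479,14.775 195.965,14.775 185.840,22.131 181.973,34.033 185.840,45.935 195.965,53.291 208.479,53.291 218.604,45.935" fill="none" stroke="#0000ff"/>
  <polyline points="146.984,111.160 128.919,96.385 116.302,84.879 109.134,76.640 107.415,71.669 111.145,69.967" fill="none" stroke="#ff00ff"/>
</svg>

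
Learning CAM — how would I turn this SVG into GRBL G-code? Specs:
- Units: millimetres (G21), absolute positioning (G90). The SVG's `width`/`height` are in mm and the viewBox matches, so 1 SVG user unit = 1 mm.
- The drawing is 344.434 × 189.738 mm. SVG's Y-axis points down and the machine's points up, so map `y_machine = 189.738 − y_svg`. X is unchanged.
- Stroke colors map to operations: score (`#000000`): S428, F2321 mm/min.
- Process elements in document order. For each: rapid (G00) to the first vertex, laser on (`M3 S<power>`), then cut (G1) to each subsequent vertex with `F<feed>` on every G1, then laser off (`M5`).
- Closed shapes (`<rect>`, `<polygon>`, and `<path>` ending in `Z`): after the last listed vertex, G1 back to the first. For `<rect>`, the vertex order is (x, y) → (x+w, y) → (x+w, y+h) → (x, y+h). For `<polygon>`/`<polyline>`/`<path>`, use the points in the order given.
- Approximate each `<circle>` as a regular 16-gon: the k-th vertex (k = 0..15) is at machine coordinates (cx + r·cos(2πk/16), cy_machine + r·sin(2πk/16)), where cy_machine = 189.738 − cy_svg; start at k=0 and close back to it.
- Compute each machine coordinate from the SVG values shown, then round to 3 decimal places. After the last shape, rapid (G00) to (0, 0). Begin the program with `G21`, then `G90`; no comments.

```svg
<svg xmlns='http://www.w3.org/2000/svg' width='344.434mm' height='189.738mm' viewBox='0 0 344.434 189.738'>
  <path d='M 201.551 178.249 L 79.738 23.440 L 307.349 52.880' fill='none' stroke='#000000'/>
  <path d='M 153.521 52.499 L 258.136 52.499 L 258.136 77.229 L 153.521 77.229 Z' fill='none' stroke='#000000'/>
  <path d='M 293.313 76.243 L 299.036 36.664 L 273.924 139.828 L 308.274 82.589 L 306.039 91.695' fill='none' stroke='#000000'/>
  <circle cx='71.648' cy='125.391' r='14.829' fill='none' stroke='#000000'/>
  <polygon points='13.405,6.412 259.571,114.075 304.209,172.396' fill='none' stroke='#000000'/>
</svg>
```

Since the viewBox matches the mm dimensions, user units are millimetres directly. The only transform is the Y-flip y_m = 189.738 − y_svg.

Shape 1 is a open polyline drawn with `<path>`. Its stroke #000000 means score at S428, F2321. After flipping Y the toolpath is (201.551,11.489) → (79.738,166.298) → (307.349,136.858).

Shape 2 is a rectangle drawn with `<path>`. Its stroke #000000 means score at S428, F2321. After flipping Y the toolpath is (153.521,137.239) → (258.136,137.239) → (258.136,112.509) → (153.521,112.509) → (153.521,137.239), returning to the start.

Shape 3 is a open polyline drawn with `<path>`. Its stroke #000000 means score at S428, F2321. After flipping Y the toolpath is (293.313,113.495) → (299.036,153.074) → (273.924,49.910) → (308.274,107.149) → (306.039,98.043).

Shape 4 is a circle drawn with `<circle>`. Its stroke #000000 means score at S428, F2321. After flipping Y the toolpath is (86.477,64.347) → (85.348,70.022) → (82.134,74.833) → (77.323,78.047) → (71.648,79.176) → (65.973,78.047) → (61.162,74.833) → (57.948,70.022) → (56.819,64.347) → (57.948,58.672) → (61.162,53.861) → (65.973,50.647) → (71.648,49.518) → (77.323,50.647) → (82.134,53.861) → (85.348,58.672) → (86.477,64.347), returning to the start.

Shape 5 is a closed polygon drawn with `<polygon>`. Its stroke #000000 means score at S428, F2321. After flipping Y the toolpath is (13.405,183.326) → (259.571,75.663) → (304.209,17.342) → (13.405,183.326), returning to the start.

G21
G90
G00 X201.551 Y11.489
M3 S428
G1 X79.738 Y166.298 F2321
G1 X307.349 Y136.858 F2321
M5
G00 X153.521 Y137.239
M3 S428
G1 X258.136 Y137.239 F2321
G1 X258.136 Y112.509 F2321
G1 X153.521 Y112.509 F2321
G1 X153.521 Y137.239 F2321
M5
G00 X293.313 Y113.495
M3 S428
G1 X299.036 Y153.074 F2321
G1 X273.924 Y49.910 F2321
G1 X308.274 Y107.149 F2321
G1 X306.039 Y98.043 F2321
M5
G00 X86.477 Y64.347
M3 S428
G1 X85.348 Y70.022 F2321
G1 X82.134 Y74.833 F2321
G1 X77.323 Y78.047 F2321
G1 X71.648 Y79.176 F2321
G1 X65.973 Y78.047 F2321
G1 X61.162 Y74.833 F2321
G1 X57.948 Y70.022 F2321
G1 X56.819 Y64.347 F2321
G1 X57.948 Y58.672 F2321
G1 X61.162 Y53.861 F2321
G1 X65.973 Y50.647 F2321
G1 X71.648 Y49.518 F2321
G1 X77.323 Y50.647 F2321
G1 X82.134 Y53.861 F2321
G1 X85.348 Y58.672 F2321
G1 X86.477 Y64.347 F2321
M5
G00 X13.405 Y183.326
M3 S428
G1 X259.571 Y75.663 F2321
G1 X304.209 Y17.342 F2321
G1 X13.405 Y183.326 F2321
M5
G00 X0.000 Y0.000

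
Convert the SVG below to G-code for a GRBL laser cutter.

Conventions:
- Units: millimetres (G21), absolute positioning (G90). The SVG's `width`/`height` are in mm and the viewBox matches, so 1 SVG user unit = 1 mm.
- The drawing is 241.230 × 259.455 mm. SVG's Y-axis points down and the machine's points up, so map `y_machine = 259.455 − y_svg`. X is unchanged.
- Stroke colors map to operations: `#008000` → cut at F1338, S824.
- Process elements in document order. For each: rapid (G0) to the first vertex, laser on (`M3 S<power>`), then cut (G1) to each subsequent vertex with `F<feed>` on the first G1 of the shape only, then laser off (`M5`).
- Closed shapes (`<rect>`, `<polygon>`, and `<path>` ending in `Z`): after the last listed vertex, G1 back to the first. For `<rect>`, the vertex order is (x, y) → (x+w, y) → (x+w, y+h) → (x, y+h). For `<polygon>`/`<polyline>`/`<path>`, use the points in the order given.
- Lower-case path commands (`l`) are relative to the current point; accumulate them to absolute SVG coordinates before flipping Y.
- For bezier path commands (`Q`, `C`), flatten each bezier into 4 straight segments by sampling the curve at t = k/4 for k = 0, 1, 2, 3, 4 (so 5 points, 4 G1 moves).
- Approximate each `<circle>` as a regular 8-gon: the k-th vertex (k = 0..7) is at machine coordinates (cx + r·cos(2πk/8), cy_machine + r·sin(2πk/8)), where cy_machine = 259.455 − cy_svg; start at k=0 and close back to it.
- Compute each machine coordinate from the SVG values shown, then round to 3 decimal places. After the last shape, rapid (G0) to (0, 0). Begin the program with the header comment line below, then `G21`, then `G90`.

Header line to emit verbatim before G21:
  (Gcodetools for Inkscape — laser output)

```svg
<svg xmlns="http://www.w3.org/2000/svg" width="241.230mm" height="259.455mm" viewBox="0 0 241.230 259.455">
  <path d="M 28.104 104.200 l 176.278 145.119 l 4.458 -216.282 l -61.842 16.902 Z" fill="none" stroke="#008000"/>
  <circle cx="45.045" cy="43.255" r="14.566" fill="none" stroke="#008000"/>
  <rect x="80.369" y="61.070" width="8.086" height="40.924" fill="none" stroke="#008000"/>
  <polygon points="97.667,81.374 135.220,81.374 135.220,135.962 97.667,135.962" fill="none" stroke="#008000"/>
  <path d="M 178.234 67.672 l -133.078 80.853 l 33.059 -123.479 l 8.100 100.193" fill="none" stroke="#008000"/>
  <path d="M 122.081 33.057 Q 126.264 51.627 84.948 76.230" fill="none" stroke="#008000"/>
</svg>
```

Since the viewBox matches the mm dimensions, user units are millimetres directly. The only transform is the Y-flip y_m = 259.455 − y_svg.

Shape 1 is a closed polygon drawn with `<path>`. Its stroke #008000 means cut at S824, F1338. After flipping Y the toolpath is (28.104,155.255) → (204.382,10.136) → (208.840,226.418) → (146.998,209.516) → (28.104,155.255), returning to the start.

Shape 2 is a circle drawn with `<circle>`. Its stroke #008000 means cut at S824, F1338. After flipping Y the toolpath is (59.611,216.200) → (55.345,226.500) → (45.045,230.766) → (34.745,226.500) → (30.479,216.200) → (34.745,205.900) → (45.045,201.634) → (55.345,205.900) → (59.611,216.200), returning to the start.

Shape 3 is a rectangle drawn with `<rect>`. Its stroke #008000 means cut at S824, F1338. After flipping Y the toolpath is (80.369,198.385) → (88.455,198.385) → (88.455,157.461) → (80.369,157.461) → (80.369,198.385), returning to the start.

Shape 4 is a rectangle drawn with `<polygon>`. Its stroke #008000 means cut at S824, F1338. After flipping Y the toolpath is (97.667,178.081) → (135.220,178.081) → (135.220,123.493) → (97.667,123.493) → (97.667,178.081), returning to the start.

Shape 5 is a open polyline drawn with `<path>`. Its stroke #008000 means cut at S824, F1338. After flipping Y the toolpath is (178.234,191.783) → (45.156,110.930) → (78.215,234.409) → (86.315,134.216).

Shape 6 is a quadratic bezier drawn with `<path>`. Its stroke #008000 means cut at S824, F1338. After flipping Y the toolpath is (122.081,226.398) → (121.329,216.736) → (114.889,206.320) → (102.762,195.149) → (84.948,183.225).

(Gcodetools for Inkscape — laser output)
G21
G90
G0 X28.104 Y155.255
M3 S824
G1 X204.382 Y10.136 F1338
G1 X208.840 Y226.418
G1 X146.998 Y209.516
G1 X28.104 Y155.255
M5
G0 X59.611 Y216.200
M3 S824
G1 X55.345 Y226.500 F1338
G1 X45.045 Y230.766
G1 X34.745 Y226.500
G1 X30.479 Y216.200
G1 X34.745 Y205.900
G1 X45.045 Y201.634
G1 X55.345 Y205.900
G1 X59.611 Y216.200
M5
G0 X80.369 Y198.385
M3 S824
G1 X88.455 Y198.385 F1338
G1 X88.455 Y157.461
G1 X80.369 Y157.461
G1 X80.369 Y198.385
M5
G0 X97.667 Y178.081
M3 S824
G1 X135.220 Y178.081 F1338
G1 X135.220 Y123.493
G1 X97.667 Y123.493
G1 X97.667 Y178.081
M5
G0 X178.234 Y191.783
M3 S824
G1 X45.156 Y110.930 F1338
G1 X78.215 Y234.409
G1 X86.315 Y134.216
M5
G0 X122.081 Y226.398
M3 S824
G1 X121.329 Y216.736 F1338
G1 X114.889 Y206.320
G1 X102.762 Y195.149
G1 X84.948 Y183.225
M5
G0 X0.000 Y0.000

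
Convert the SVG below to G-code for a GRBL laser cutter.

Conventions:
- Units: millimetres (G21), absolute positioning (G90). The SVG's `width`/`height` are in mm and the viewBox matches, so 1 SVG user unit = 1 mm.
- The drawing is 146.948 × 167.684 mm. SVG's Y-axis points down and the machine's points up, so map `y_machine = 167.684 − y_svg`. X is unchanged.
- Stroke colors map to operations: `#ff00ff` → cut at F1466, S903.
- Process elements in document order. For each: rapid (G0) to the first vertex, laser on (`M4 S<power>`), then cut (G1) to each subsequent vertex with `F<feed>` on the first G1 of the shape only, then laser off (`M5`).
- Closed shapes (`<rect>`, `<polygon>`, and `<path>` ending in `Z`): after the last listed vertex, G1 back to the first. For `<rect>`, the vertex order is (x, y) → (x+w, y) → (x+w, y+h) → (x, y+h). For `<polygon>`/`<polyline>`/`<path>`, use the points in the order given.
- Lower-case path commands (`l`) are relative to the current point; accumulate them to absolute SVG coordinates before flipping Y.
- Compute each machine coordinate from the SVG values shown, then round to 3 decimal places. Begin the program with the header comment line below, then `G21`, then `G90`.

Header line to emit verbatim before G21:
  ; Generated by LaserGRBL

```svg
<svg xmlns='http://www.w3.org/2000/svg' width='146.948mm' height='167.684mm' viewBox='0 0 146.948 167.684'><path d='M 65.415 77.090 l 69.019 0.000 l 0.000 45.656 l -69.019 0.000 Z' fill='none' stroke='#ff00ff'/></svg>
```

Since the viewBox matches the mm dimensions, user units are millimetres directly. The only transform is the Y-flip y_m = 167.684 − y_svg.

Shape 1 is a rectangle drawn with `<path>`. Its stroke #ff00ff means cut at S903, F1466. After flipping Y the toolpath is (65.415,90.594) → (134.434,90.594) → (134.434,44.938) → (65.415,44.938) → (65.415,90.594), returning to the start.

; Generated by LaserGRBL
G21
G90
G0 X65.415 Y90.594
M4 S903
G1 X134.434 Y90.594 F1466
G1 X134.434 Y44.938
G1 X65.415 Y44.938
G1 X65.415 Y90.594
M5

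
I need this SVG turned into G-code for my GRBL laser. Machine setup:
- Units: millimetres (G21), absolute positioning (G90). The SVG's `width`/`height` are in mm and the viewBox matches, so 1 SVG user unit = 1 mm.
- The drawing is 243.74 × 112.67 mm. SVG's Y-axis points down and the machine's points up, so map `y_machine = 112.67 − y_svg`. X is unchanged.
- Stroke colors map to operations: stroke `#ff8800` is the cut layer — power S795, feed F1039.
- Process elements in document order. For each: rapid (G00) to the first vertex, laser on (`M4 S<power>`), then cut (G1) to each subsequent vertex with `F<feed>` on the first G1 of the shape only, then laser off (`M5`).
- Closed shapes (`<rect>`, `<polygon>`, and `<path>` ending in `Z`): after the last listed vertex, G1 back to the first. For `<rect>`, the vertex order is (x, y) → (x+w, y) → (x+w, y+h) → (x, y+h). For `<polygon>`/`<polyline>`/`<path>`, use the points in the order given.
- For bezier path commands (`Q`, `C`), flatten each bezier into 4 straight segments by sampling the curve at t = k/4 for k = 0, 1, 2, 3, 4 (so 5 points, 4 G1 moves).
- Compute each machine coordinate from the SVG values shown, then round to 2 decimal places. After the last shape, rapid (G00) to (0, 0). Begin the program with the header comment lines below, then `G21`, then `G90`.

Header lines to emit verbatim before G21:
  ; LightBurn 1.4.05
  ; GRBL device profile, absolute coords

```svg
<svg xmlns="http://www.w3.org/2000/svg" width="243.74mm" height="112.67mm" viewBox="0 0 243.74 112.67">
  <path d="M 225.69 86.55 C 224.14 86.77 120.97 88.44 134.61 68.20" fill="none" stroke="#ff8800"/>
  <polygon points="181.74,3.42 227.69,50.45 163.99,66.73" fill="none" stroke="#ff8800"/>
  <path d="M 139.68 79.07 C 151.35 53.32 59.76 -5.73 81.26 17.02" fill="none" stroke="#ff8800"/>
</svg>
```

Since the viewBox matches the mm dimensions, user units are millimetres directly. The only transform is the Y-flip y_m = 112.67 − y_svg.

Shape 1 is a cubic bezier drawn with `<path>`. Its stroke #ff8800 means cut at S795, F1039. After flipping Y the toolpath is (225.69,26.12) → (208.89,26.05) → (174.45,27.62) → (142.87,33.03) → (134.61,44.47).

Shape 2 is a regular polygon drawn with `<polygon>`. Its stroke #ff8800 means cut at S795, F1039. After flipping Y the toolpath is (181.74,109.25) → (227.69,62.22) → (163.99,45.94) → (181.74,109.25), returning to the start.

Shape 3 is a cubic bezier drawn with `<path>`. Its stroke #ff8800 means cut at S795, F1039. After flipping Y the toolpath is (139.68,33.60) → (132.45,57.36) → (106.78,82.81) → (82.96,99.17) → (81.26,95.65).

; LightBurn 1.4.05
; GRBL device profile, absolute coords
G21
G90
G00 X225.69 Y26.12
M4 S795
G1 X208.89 Y26.05 F1039
G1 X174.45 Y27.62
G1 X142.87 Y33.03
G1 X134.61 Y44.47
M5
G00 X181.74 Y109.25
M4 S795
G1 X227.69 Y62.22 F1039
G1 X163.99 Y45.94
G1 X181.74 Y109.25
M5
G00 X139.68 Y33.60
M4 S795
G1 X132.45 Y57.36 F1039
G1 X106.78 Y82.81
G1 X82.96 Y99.17
G1 X81.26 Y95.65
M5
G00 X0.00 Y0.00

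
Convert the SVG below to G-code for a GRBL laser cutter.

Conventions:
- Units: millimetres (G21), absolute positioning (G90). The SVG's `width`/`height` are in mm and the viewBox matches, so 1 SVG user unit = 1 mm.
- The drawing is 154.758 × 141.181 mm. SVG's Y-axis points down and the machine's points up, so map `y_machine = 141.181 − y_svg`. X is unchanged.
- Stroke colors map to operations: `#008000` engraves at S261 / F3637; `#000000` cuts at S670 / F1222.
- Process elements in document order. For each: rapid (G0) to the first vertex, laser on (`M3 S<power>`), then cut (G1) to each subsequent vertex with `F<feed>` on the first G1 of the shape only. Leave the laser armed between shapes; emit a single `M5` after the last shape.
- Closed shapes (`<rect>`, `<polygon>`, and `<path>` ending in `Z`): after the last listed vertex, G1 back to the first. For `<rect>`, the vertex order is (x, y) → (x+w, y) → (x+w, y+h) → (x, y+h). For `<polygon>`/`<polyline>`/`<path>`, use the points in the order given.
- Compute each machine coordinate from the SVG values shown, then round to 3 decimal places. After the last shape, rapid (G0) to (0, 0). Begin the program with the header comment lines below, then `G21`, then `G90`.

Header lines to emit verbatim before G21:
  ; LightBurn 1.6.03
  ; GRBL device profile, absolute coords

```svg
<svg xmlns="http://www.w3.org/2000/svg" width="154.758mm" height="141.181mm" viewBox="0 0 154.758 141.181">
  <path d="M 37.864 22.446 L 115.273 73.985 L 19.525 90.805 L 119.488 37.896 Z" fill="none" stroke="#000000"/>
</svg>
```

; LightBurn 1.6.03
; GRBL device profile, absolute coords
G21
G90
G0 X37.864 Y118.735
M3 S670
G1 X115.273 Y67.196 F1222
G1 X19.525 Y50.376
G1 X119.488 Y103.285
G1 X37.864 Y118.735
M5
G0 X0.000 Y0.000

Since the viewBox matches the mm dimensions, user units are millimetres directly. The only transform is the Y-flip y_m = 141.181 − y_svg.

Shape 1 is a closed polygon drawn with `<path>`. Its stroke #000000 means cut at S670, F1222. After flipping Y the toolpath is (37.864,118.735) → (115.273,67.196) → (19.525,50.376) → (119.488,103.285) → (37.864,118.735), returning to the start.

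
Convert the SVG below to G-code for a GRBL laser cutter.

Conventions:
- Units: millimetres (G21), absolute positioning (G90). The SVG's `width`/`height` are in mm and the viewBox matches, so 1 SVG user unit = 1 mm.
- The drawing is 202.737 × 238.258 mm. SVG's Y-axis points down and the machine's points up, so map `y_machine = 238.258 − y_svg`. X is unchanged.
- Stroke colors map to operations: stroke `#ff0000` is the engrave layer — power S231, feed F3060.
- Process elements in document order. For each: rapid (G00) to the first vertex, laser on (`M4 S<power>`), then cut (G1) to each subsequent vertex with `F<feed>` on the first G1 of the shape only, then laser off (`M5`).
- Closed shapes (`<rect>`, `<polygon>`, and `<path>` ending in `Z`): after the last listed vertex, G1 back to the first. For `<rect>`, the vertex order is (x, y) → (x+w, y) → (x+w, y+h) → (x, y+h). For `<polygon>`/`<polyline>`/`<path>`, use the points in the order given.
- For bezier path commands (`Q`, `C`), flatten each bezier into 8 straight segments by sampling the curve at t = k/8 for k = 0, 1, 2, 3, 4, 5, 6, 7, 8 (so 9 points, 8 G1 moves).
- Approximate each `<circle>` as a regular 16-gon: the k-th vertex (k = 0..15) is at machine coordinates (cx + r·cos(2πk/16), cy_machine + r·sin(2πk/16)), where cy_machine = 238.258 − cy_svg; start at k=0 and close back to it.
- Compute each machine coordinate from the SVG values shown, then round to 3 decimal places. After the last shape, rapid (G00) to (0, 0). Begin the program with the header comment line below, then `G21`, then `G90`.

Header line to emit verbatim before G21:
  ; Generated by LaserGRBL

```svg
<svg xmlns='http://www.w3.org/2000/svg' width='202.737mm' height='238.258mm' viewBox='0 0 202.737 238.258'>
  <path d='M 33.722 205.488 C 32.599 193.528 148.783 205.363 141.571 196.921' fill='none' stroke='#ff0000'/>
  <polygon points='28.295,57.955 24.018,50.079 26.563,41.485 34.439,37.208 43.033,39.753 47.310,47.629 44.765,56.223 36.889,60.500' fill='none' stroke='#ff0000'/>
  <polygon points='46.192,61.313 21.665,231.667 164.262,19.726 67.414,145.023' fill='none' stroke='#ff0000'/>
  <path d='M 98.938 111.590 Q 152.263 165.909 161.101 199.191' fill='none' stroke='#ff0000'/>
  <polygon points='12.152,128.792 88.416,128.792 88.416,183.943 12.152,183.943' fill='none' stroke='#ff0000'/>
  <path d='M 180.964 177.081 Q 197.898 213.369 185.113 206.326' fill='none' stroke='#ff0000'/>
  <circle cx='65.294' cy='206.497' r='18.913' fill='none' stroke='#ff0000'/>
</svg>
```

viewBox `0 0 202.737 238.258` with mm width/height → 1 unit = 1 mm. Flip: y_m = 238.258 − y_svg.

**Shape 1** — `<path>` cubic bezier, stroke `#ff0000` → engrave (S231, F3060). Control points (SVG): P0=(33.722,205.488), P1=(32.599,193.528), P2=(148.783,205.363), P3=(141.571,196.921); sampled at t=k/8. Machine vertices: (33.722,32.770) → (38.330,36.226) → (51.114,37.967) → (69.254,38.511) → (89.930,38.373) → (110.320,38.070) → (127.604,38.119) → (138.961,39.036) → (141.571,41.337). Open path.

**Shape 2** — `<polygon>` regular polygon, stroke `#ff0000` → engrave (S231, F3060). Machine vertices: (28.295,180.303) → (24.018,188.179) → (26.563,196.773) → (34.439,201.050) → (43.033,198.505) → (47.310,190.629) → (44.765,182.035) → (36.889,177.758) → (28.295,180.303). Closed: final G1 returns to the first vertex.

**Shape 3** — `<polygon>` closed polygon, stroke `#ff0000` → engrave (S231, F3060). Machine vertices: (46.192,176.945) → (21.665,6.591) → (164.262,218.532) → (67.414,93.235) → (46.192,176.945). Closed: final G1 returns to the first vertex.

**Shape 4** — `<path>` quadratic bezier, stroke `#ff0000` → engrave (S231, F3060). Control points (SVG): P0=(98.938,111.590), P1=(152.263,165.909), P2=(161.101,199.191); sampled at t=k/8. Machine vertices: (98.938,126.668) → (111.574,113.417) → (122.820,100.823) → (132.676,88.887) → (141.141,77.608) → (148.217,66.987) → (153.902,57.023) → (158.196,47.716) → (161.101,39.067). Open path.

**Shape 5** — `<polygon>` rectangle, stroke `#ff0000` → engrave (S231, F3060). Machine vertices: (12.152,109.466) → (88.416,109.466) → (88.416,54.315) → (12.152,54.315) → (12.152,109.466). Closed: final G1 returns to the first vertex.

**Shape 6** — `<path>` quadratic bezier, stroke `#ff0000` → engrave (S231, F3060). Control points (SVG): P0=(180.964,177.081), P1=(197.898,213.369), P2=(185.113,206.326); sampled at t=k/8. Machine vertices: (180.964,61.177) → (184.733,52.782) → (187.574,45.741) → (189.485,40.054) → (190.468,35.722) → (190.523,32.743) → (189.648,31.119) → (187.845,30.848) → (185.113,31.932). Open path.

**Shape 7** — `<circle>` circle, stroke `#ff0000` → engrave (S231, F3060). Machine vertices: (84.207,31.761) → (82.767,38.999) → (78.668,45.135) → (72.532,49.234) → (65.294,50.674) → (58.056,49.234) → (51.920,45.135) → (47.821,38.999) → (46.381,31.761) → (47.821,24.523) → (51.920,18.387) → (58.056,14.288) → (65.294,12.848) → (72.532,14.288) → (78.668,18.387) → (82.767,24.523) → (84.207,31.761). Closed: final G1 returns to the first vertex.

; Generated by LaserGRBL
G21
G90
G00 X33.722 Y32.770
M4 S231
G1 X38.330 Y36.226 F3060
G1 X51.114 Y37.967
G1 X69.254 Y38.511
G1 X89.930 Y38.373
G1 X110.320 Y38.070
G1 X127.604 Y38.119
G1 X138.961 Y39.036
G1 X141.571 Y41.337
M5
G00 X28.295 Y180.303
M4 S231
G1 X24.018 Y188.179 F3060
G1 X26.563 Y196.773
G1 X34.439 Y201.050
G1 X43.033 Y198.505
G1 X47.310 Y190.629
G1 X44.765 Y182.035
G1 X36.889 Y177.758
G1 X28.295 Y180.303
M5
G00 X46.192 Y176.945
M4 S231
G1 X21.665 Y6.591 F3060
G1 X164.262 Y218.532
G1 X67.414 Y93.235
G1 X46.192 Y176.945
M5
G00 X98.938 Y126.668
M4 S231
G1 X111.574 Y113.417 F3060
G1 X122.820 Y100.823
G1 X132.676 Y88.887
G1 X141.141 Y77.608
G1 X148.217 Y66.987
G1 X153.902 Y57.023
G1 X158.196 Y47.716
G1 X161.101 Y39.067
M5
G00 X12.152 Y109.466
M4 S231
G1 X88.416 Y109.466 F3060
G1 X88.416 Y54.315
G1 X12.152 Y54.315
G1 X12.152 Y109.466
M5
G00 X180.964 Y61.177
M4 S231
G1 X184.733 Y52.782 F3060
G1 X187.574 Y45.741
G1 X189.485 Y40.054
G1 X190.468 Y35.722
G1 X190.523 Y32.743
G1 X189.648 Y31.119
G1 X187.845 Y30.848
G1 X185.113 Y31.932
M5
G00 X84.207 Y31.761
M4 S231
G1 X82.767 Y38.999 F3060
G1 X78.668 Y45.135
G1 X72.532 Y49.234
G1 X65.294 Y50.674
G1 X58.056 Y49.234
G1 X51.920 Y45.135
G1 X47.821 Y38.999
G1 X46.381 Y31.761
G1 X47.821 Y24.523
G1 X51.920 Y18.387
G1 X58.056 Y14.288
G1 X65.294 Y12.848
G1 X72.532 Y14.288
G1 X78.668 Y18.387
G1 X82.767 Y24.523
G1 X84.207 Y31.761
M5
G00 X0.000 Y0.000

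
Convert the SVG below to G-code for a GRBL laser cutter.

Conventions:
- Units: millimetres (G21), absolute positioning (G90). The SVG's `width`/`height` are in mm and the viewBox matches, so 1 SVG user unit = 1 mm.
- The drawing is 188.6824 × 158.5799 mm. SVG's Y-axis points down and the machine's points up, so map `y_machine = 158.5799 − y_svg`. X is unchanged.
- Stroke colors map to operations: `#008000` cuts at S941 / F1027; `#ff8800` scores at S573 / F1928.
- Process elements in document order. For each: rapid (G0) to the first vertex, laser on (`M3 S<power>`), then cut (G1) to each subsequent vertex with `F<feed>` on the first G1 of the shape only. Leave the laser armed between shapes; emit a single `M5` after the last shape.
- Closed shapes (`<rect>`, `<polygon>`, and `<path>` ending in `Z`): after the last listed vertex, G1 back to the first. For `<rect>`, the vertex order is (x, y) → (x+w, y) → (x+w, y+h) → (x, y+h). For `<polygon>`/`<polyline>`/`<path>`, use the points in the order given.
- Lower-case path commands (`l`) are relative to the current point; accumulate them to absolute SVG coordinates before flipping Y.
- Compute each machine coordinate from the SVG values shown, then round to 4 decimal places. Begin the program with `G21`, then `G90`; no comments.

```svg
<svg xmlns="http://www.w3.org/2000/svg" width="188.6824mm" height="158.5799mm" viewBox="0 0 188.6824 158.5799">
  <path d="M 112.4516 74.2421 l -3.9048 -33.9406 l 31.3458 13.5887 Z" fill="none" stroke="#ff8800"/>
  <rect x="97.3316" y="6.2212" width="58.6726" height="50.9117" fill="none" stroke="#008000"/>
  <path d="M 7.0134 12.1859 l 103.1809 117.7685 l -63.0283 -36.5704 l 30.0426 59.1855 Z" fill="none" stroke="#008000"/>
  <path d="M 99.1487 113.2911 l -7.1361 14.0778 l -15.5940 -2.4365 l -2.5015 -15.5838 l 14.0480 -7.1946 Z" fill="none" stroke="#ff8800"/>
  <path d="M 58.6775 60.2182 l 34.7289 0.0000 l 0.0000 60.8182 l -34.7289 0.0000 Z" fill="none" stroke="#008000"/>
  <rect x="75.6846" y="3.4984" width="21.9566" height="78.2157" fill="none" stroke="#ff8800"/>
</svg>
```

G21
G90
G0 X112.4516 Y84.3378
M3 S573
G1 X108.5468 Y118.2784 F1928
G1 X139.8926 Y104.6897
G1 X112.4516 Y84.3378
G0 X97.3316 Y152.3587
M3 S941
G1 X156.0042 Y152.3587 F1027
G1 X156.0042 Y101.4470
G1 X97.3316 Y101.4470
G1 X97.3316 Y152.3587
G0 X7.0134 Y146.3940
M3 S941
G1 X110.1943 Y28.6255 F1027
G1 X47.1660 Y65.1959
G1 X77.2086 Y6.0104
G1 X7.0134 Y146.3940
G0 X99.1487 Y45.2888
M3 S573
G1 X92.0126 Y31.2110 F1928
G1 X76.4186 Y33.6475
G1 X73.9171 Y49.2313
G1 X87.9651 Y56.4259
G1 X99.1487 Y45.2888
G0 X58.6775 Y98.3617
M3 S941
G1 X93.4064 Y98.3617 F1027
G1 X93.4064 Y37.5435
G1 X58.6775 Y37.5435
G1 X58.6775 Y98.3617
G0 X75.6846 Y155.0815
M3 S573
G1 X97.6412 Y155.0815 F1928
G1 X97.6412 Y76.8658
G1 X75.6846 Y76.8658
G1 X75.6846 Y155.0815
M5

viewBox `0 0 188.6824 158.5799` with mm width/height → 1 unit = 1 mm. Flip: y_m = 158.5799 − y_svg.

**Shape 1** — `<path>` regular polygon, stroke `#ff8800` → score (S573, F1928). Machine vertices: (112.4516,84.3378) → (108.5468,118.2784) → (139.8926,104.6897) → (112.4516,84.3378). Closed: final G1 returns to the first vertex.

**Shape 2** — `<rect>` rectangle, stroke `#008000` → cut (S941, F1027). Machine vertices: (97.3316,152.3587) → (156.0042,152.3587) → (156.0042,101.4470) → (97.3316,101.4470) → (97.3316,152.3587). Closed: final G1 returns to the first vertex.

**Shape 3** — `<path>` closed polygon, stroke `#008000` → cut (S941, F1027). Machine vertices: (7.0134,146.3940) → (110.1943,28.6255) → (47.1660,65.1959) → (77.2086,6.0104) → (7.0134,146.3940). Closed: final G1 returns to the first vertex.

**Shape 4** — `<path>` regular polygon, stroke `#ff8800` → score (S573, F1928). Machine vertices: (99.1487,45.2888) → (92.0126,31.2110) → (76.4186,33.6475) → (73.9171,49.2313) → (87.9651,56.4259) → (99.1487,45.2888). Closed: final G1 returns to the first vertex.

**Shape 5** — `<path>` rectangle, stroke `#008000` → cut (S941, F1027). Machine vertices: (58.6775,98.3617) → (93.4064,98.3617) → (93.4064,37.5435) → (58.6775,37.5435) → (58.6775,98.3617). Closed: final G1 returns to the first vertex.

**Shape 6** — `<rect>` rectangle, stroke `#ff8800` → score (S573, F1928). Machine vertices: (75.6846,155.0815) → (97.6412,155.0815) → (97.6412,76.8658) → (75.6846,76.8658) → (75.6846,155.0815). Closed: final G1 returns to the first vertex.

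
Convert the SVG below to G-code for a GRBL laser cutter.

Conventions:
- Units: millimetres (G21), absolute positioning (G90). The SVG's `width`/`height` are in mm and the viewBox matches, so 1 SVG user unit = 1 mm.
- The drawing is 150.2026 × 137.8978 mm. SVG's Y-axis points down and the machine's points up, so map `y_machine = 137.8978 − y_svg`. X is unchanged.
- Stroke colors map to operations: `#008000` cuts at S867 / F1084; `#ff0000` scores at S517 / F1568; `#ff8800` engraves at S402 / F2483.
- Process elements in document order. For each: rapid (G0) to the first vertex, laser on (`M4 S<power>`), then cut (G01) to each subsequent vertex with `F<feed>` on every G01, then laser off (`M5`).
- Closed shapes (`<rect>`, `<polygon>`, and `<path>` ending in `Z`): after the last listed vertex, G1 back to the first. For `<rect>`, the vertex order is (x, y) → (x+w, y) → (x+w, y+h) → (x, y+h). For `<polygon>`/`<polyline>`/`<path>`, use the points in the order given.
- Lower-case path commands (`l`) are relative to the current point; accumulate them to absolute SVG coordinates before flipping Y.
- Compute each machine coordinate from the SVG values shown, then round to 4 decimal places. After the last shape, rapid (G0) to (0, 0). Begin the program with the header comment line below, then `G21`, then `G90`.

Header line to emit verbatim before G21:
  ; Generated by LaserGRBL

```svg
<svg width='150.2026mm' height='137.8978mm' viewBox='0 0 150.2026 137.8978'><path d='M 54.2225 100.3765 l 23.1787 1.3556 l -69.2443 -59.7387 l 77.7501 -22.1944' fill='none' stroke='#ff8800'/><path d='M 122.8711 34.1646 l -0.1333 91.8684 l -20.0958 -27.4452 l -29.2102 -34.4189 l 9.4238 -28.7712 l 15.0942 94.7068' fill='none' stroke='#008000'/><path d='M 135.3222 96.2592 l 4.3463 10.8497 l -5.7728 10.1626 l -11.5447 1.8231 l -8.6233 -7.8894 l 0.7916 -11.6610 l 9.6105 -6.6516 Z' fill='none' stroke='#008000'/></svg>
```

viewBox `0 0 150.2026 137.8978` with mm width/height → 1 unit = 1 mm. Flip: y_m = 137.8978 − y_svg.

**Shape 1** — `<path>` open polyline, stroke `#ff8800` → engrave (S402, F2483). Machine vertices: (54.2225,37.5213) → (77.4012,36.1657) → (8.1569,95.9044) → (85.9070,118.0988). Open path.

**Shape 2** — `<path>` open polyline, stroke `#008000` → cut (S867, F1084). Machine vertices: (122.8711,103.7332) → (122.7378,11.8648) → (102.6420,39.3100) → (73.4318,73.7289) → (82.8556,102.5001) → (97.9498,7.7933). Open path.

**Shape 3** — `<path>` regular polygon, stroke `#008000` → cut (S867, F1084). Machine vertices: (135.3222,41.6386) → (139.6685,30.7889) → (133.8957,20.6263) → (122.3510,18.8032) → (113.7277,26.6926) → (114.5193,38.3536) → (124.1298,45.0052) → (135.3222,41.6386). Closed: final G1 returns to the first vertex.

; Generated by LaserGRBL
G21
G90
G0 X54.2225 Y37.5213
M4 S402
G01 X77.4012 Y36.1657 F2483
G01 X8.1569 Y95.9044 F2483
G01 X85.9070 Y118.0988 F2483
M5
G0 X122.8711 Y103.7332
M4 S867
G01 X122.7378 Y11.8648 F1084
G01 X102.6420 Y39.3100 F1084
G01 X73.4318 Y73.7289 F1084
G01 X82.8556 Y102.5001 F1084
G01 X97.9498 Y7.7933 F1084
M5
G0 X135.3222 Y41.6386
M4 S867
G01 X139.6685 Y30.7889 F1084
G01 X133.8957 Y20.6263 F1084
G01 X122.3510 Y18.8032 F1084
G01 X113.7277 Y26.6926 F1084
G01 X114.5193 Y38.3536 F1084
G01 X124.1298 Y45.0052 F1084
G01 X135.3222 Y41.6386 F1084
M5
G0 X0.0000 Y0.0000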